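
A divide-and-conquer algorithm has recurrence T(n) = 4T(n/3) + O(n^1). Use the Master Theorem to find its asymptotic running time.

Master Theorem for T(n) = 4T(n/3) + O(n^1):

a = 4, b = 3, c = 1
log_b(a) = log_3(4) = 1.2619

Case 1: c = 1 < log_3(4) = 1.2619
T(n) = O(n^(log_3 4))

For T(n) = 4T(n/3) + O(n^1): log_3(4) = 1.2619. This is Case 1 of the Master Theorem (c < log_b(a), work dominated by leaves), giving O(n^(log_3 4)).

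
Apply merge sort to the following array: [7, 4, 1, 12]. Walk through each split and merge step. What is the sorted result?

Merge sort trace:

Split: [7, 4, 1, 12] -> [7, 4] and [1, 12]
  Split: [7, 4] -> [7] and [4]
  Merge: [7] + [4] -> [4, 7]
  Split: [1, 12] -> [1] and [12]
  Merge: [1] + [12] -> [1, 12]
Merge: [4, 7] + [1, 12] -> [1, 4, 7, 12]

Final sorted array: [1, 4, 7, 12]

The merge sort proceeds by recursively splitting the array and merging sorted halves.
After all merges, the sorted array is [1, 4, 7, 12].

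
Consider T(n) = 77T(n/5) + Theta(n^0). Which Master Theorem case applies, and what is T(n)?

Master Theorem for T(n) = 77T(n/5) + O(n^0):

a = 77, b = 5, c = 0
log_b(a) = log_5(77) = 2.6990

Case 1: c = 0 < log_5(77) = 2.6990
T(n) = O(n^(log_5 77))

For T(n) = 77T(n/5) + O(n^0): log_5(77) = 2.6990. This is Case 1 of the Master Theorem (c < log_b(a), work dominated by leaves), giving O(n^(log_5 77)).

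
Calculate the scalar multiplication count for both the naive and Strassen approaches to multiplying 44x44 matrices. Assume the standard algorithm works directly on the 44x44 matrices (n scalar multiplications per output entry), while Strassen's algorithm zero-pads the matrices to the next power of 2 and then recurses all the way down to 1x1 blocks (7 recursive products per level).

Matrix multiplication for 44x44 matrices:

Strassen's algorithm requires power-of-2 dimensions. Pad 44x44 to 64x64 (next power of 2).

Standard algorithm: 44^3 = 85184 multiplications
Strassen's algorithm: 7^(log2(64)) = 7^6 = 117649 multiplications
Difference: 85184 - 117649 = -32465 (Strassen uses MORE here due to padding overhead — for small or just-over-power-of-2 n, padding can outweigh the per-level savings)

Standard: 85184 multiplications (44^3). Strassen: 117649 multiplications (7^6, after padding to 64x64). Strassen reduces 8 recursive multiplications to 7 at each level.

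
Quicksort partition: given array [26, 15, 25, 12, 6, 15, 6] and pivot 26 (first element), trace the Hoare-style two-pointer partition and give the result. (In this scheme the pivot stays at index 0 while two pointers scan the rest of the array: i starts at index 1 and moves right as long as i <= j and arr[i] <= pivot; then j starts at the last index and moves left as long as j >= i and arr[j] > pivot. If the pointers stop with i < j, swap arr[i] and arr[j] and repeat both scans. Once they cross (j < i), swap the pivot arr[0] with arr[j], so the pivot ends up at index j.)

Hoare-style two-pointer partition with pivot = 26:

Initial array: [26, 15, 25, 12, 6, 15, 6]

Pointers start at i = 1, j = 6.
i ends at 7, j ends at 6: the pointers have crossed (j < i), so scanning stops.

Swap pivot arr[0] with arr[6] to place pivot at position 6: [6, 15, 25, 12, 6, 15, 26]
Pivot position: 6

After partitioning with pivot 26, the array becomes [6, 15, 25, 12, 6, 15, 26]. The pivot is placed at index 6. All elements to the left of the pivot are <= 26, and all elements to the right are > 26.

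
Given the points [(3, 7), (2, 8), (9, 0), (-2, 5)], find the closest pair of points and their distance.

Computing all pairwise distances among 4 points:

d((3, 7), (2, 8)) = 1.4142 <-- minimum
d((3, 7), (9, 0)) = 9.2195
d((3, 7), (-2, 5)) = 5.3852
d((2, 8), (9, 0)) = 10.6301
d((2, 8), (-2, 5)) = 5.0
d((9, 0), (-2, 5)) = 12.083

Closest pair: (3, 7) and (2, 8) with distance 1.4142

The closest pair is (3, 7) and (2, 8) with Euclidean distance 1.4142. For 4 points, brute-force pairwise comparison is shown above. For large n, the divide-and-conquer algorithm (sort by x, recurse on halves, check the dividing strip) achieves O(n log n).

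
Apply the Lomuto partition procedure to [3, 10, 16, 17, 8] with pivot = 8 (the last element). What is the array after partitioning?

Lomuto partition with pivot = 8:

Initial array: [3, 10, 16, 17, 8]

arr[0]=3 <= 8: swap with position 0, array becomes [3, 10, 16, 17, 8]
arr[1]=10 > 8: no swap
arr[2]=16 > 8: no swap
arr[3]=17 > 8: no swap

Place pivot at position 1: [3, 8, 16, 17, 10]
Pivot position: 1

After partitioning with pivot 8, the array becomes [3, 8, 16, 17, 10]. The pivot is placed at index 1. All elements to the left of the pivot are <= 8, and all elements to the right are > 8.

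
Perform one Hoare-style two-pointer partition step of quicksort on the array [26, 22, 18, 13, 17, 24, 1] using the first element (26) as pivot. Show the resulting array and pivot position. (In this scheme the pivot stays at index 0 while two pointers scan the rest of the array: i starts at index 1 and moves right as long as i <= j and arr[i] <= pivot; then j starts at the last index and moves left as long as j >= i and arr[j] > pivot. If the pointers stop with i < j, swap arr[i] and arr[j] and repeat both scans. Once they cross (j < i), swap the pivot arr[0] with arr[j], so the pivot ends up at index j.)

Hoare-style two-pointer partition with pivot = 26:

Initial array: [26, 22, 18, 13, 17, 24, 1]

Pointers start at i = 1, j = 6.
i ends at 7, j ends at 6: the pointers have crossed (j < i), so scanning stops.

Swap pivot arr[0] with arr[6] to place pivot at position 6: [1, 22, 18, 13, 17, 24, 26]
Pivot position: 6

After partitioning with pivot 26, the array becomes [1, 22, 18, 13, 17, 24, 26]. The pivot is placed at index 6. All elements to the left of the pivot are <= 26, and all elements to the right are > 26.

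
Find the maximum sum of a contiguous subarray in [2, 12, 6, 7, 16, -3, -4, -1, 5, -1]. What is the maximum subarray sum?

Using Kadane's algorithm on [2, 12, 6, 7, 16, -3, -4, -1, 5, -1]:

Scanning through the array:
Position 1 (value 12): max_ending_here = 14, max_so_far = 14
Position 2 (value 6): max_ending_here = 20, max_so_far = 20
Position 3 (value 7): max_ending_here = 27, max_so_far = 27
Position 4 (value 16): max_ending_here = 43, max_so_far = 43
Position 5 (value -3): max_ending_here = 40, max_so_far = 43
Position 6 (value -4): max_ending_here = 36, max_so_far = 43
Position 7 (value -1): max_ending_here = 35, max_so_far = 43
Position 8 (value 5): max_ending_here = 40, max_so_far = 43
Position 9 (value -1): max_ending_here = 39, max_so_far = 43

Maximum subarray: [2, 12, 6, 7, 16]
Maximum sum: 43

The maximum subarray is [2, 12, 6, 7, 16] with sum 43. This subarray runs from index 0 to index 4.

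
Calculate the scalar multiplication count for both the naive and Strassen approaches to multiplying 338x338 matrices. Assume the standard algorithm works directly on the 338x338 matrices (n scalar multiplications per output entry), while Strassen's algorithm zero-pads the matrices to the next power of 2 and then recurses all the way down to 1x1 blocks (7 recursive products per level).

Matrix multiplication for 338x338 matrices:

Strassen's algorithm requires power-of-2 dimensions. Pad 338x338 to 512x512 (next power of 2).

Standard algorithm: 338^3 = 38614472 multiplications
Strassen's algorithm: 7^(log2(512)) = 7^9 = 40353607 multiplications
Difference: 38614472 - 40353607 = -1739135 (Strassen uses MORE here due to padding overhead — for small or just-over-power-of-2 n, padding can outweigh the per-level savings)

Standard: 38614472 multiplications (338^3). Strassen: 40353607 multiplications (7^9, after padding to 512x512). Strassen reduces 8 recursive multiplications to 7 at each level.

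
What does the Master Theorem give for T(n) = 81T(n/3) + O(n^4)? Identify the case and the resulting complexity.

Master Theorem for T(n) = 81T(n/3) + O(n^4):

a = 81, b = 3, c = 4
log_b(a) = log_3(81) = 4.0000

Case 2: c = 4 = log_3(81) = 4.0000
T(n) = O(n^4 log n) = O(n^4 log n)

For T(n) = 81T(n/3) + O(n^4): log_3(81) = 4.0000. This is Case 2 of the Master Theorem (c = log_b(a), equal work at all levels), giving O(n^4 log n).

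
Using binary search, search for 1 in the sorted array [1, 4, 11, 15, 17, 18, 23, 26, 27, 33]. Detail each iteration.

Binary search for 1 in [1, 4, 11, 15, 17, 18, 23, 26, 27, 33]:

lo=0, hi=9, mid=4, arr[mid]=17 -> 17 > 1, search left half
lo=0, hi=3, mid=1, arr[mid]=4 -> 4 > 1, search left half
lo=0, hi=0, mid=0, arr[mid]=1 -> Found target at index 0!

Binary search finds 1 at index 0 after 3 comparisons. The search repeatedly halves the search space by comparing with the middle element.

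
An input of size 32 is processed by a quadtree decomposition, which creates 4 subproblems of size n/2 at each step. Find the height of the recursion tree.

For divide and conquer with division factor 2:

Problem sizes at each level:
Level 0: 32
Level 1: 16
Level 2: 8
Level 3: 4
Level 4: 2
Level 5: 1

The root is level 0 and the size-1 base case is level 5 (the tree spans levels 0 through 5, i.e. 6 levels counting the root), so the depth is the number of divisions: log_2(32) = 5

The recursion tree depth is log_2(32) = 5. At each level, the problem size is divided by 2, so it takes 5 divisions to reduce to a base case of size 1. The algorithm makes 4 recursive calls at each level.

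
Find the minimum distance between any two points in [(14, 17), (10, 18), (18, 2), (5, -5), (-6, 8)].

Computing all pairwise distances among 5 points:

d((14, 17), (10, 18)) = 4.1231 <-- minimum
d((14, 17), (18, 2)) = 15.5242
d((14, 17), (5, -5)) = 23.7697
d((14, 17), (-6, 8)) = 21.9317
d((10, 18), (18, 2)) = 17.8885
d((10, 18), (5, -5)) = 23.5372
d((10, 18), (-6, 8)) = 18.868
d((18, 2), (5, -5)) = 14.7648
d((18, 2), (-6, 8)) = 24.7386
d((5, -5), (-6, 8)) = 17.0294

Closest pair: (14, 17) and (10, 18) with distance 4.1231

The closest pair is (14, 17) and (10, 18) with Euclidean distance 4.1231. For 5 points, brute-force pairwise comparison is shown above. For large n, the divide-and-conquer algorithm (sort by x, recurse on halves, check the dividing strip) achieves O(n log n).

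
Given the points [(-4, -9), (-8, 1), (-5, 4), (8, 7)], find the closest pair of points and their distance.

Computing all pairwise distances among 4 points:

d((-4, -9), (-8, 1)) = 10.7703
d((-4, -9), (-5, 4)) = 13.0384
d((-4, -9), (8, 7)) = 20.0
d((-8, 1), (-5, 4)) = 4.2426 <-- minimum
d((-8, 1), (8, 7)) = 17.088
d((-5, 4), (8, 7)) = 13.3417

Closest pair: (-8, 1) and (-5, 4) with distance 4.2426

The closest pair is (-8, 1) and (-5, 4) with Euclidean distance 4.2426. For 4 points, brute-force pairwise comparison is shown above. For large n, the divide-and-conquer algorithm (sort by x, recurse on halves, check the dividing strip) achieves O(n log n).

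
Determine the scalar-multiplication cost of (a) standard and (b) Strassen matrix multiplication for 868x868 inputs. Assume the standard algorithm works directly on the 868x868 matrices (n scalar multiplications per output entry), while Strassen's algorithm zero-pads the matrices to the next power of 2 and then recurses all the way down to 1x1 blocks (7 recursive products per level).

Matrix multiplication for 868x868 matrices:

Strassen's algorithm requires power-of-2 dimensions. Pad 868x868 to 1024x1024 (next power of 2).

Standard algorithm: 868^3 = 653972032 multiplications
Strassen's algorithm: 7^(log2(1024)) = 7^10 = 282475249 multiplications
Savings: 653972032 - 282475249 = 371496783 multiplications

Standard: 653972032 multiplications (868^3). Strassen: 282475249 multiplications (7^10, after padding to 1024x1024). Strassen reduces 8 recursive multiplications to 7 at each level.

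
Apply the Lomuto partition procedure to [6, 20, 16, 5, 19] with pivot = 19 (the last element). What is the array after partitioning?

Lomuto partition with pivot = 19:

Initial array: [6, 20, 16, 5, 19]

arr[0]=6 <= 19: swap with position 0, array becomes [6, 20, 16, 5, 19]
arr[1]=20 > 19: no swap
arr[2]=16 <= 19: swap with position 1, array becomes [6, 16, 20, 5, 19]
arr[3]=5 <= 19: swap with position 2, array becomes [6, 16, 5, 20, 19]

Place pivot at position 3: [6, 16, 5, 19, 20]
Pivot position: 3

After partitioning with pivot 19, the array becomes [6, 16, 5, 19, 20]. The pivot is placed at index 3. All elements to the left of the pivot are <= 19, and all elements to the right are > 19.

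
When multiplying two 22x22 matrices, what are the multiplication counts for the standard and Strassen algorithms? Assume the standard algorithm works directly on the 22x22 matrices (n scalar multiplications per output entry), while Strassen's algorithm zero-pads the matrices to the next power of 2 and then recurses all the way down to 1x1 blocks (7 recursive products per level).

Matrix multiplication for 22x22 matrices:

Strassen's algorithm requires power-of-2 dimensions. Pad 22x22 to 32x32 (next power of 2).

Standard algorithm: 22^3 = 10648 multiplications
Strassen's algorithm: 7^(log2(32)) = 7^5 = 16807 multiplications
Difference: 10648 - 16807 = -6159 (Strassen uses MORE here due to padding overhead — for small or just-over-power-of-2 n, padding can outweigh the per-level savings)

Standard: 10648 multiplications (22^3). Strassen: 16807 multiplications (7^5, after padding to 32x32). Strassen reduces 8 recursive multiplications to 7 at each level.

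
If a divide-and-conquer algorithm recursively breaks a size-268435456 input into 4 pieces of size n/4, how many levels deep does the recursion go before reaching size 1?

For divide and conquer with division factor 4:

Problem sizes at each level:
Level 0: 268435456
Level 1: 67108864
Level 2: 16777216
Level 3: 4194304
Level 4: 1048576
Level 5: 262144
Level 6: 65536
Level 7: 16384
Level 8: 4096
Level 9: 1024
Level 10: 256
Level 11: 64
Level 12: 16
Level 13: 4
Level 14: 1

The root is level 0 and the size-1 base case is level 14 (the tree spans levels 0 through 14, i.e. 15 levels counting the root), so the depth is the number of divisions: log_4(268435456) = 14

The recursion tree depth is log_4(268435456) = 14. At each level, the problem size is divided by 4, so it takes 14 divisions to reduce to a base case of size 1. The algorithm makes 4 recursive calls at each level.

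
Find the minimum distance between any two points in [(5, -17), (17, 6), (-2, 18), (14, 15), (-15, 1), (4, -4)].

Computing all pairwise distances among 6 points:

d((5, -17), (17, 6)) = 25.9422
d((5, -17), (-2, 18)) = 35.6931
d((5, -17), (14, 15)) = 33.2415
d((5, -17), (-15, 1)) = 26.9072
d((5, -17), (4, -4)) = 13.0384
d((17, 6), (-2, 18)) = 22.4722
d((17, 6), (14, 15)) = 9.4868 <-- minimum
d((17, 6), (-15, 1)) = 32.3883
d((17, 6), (4, -4)) = 16.4012
d((-2, 18), (14, 15)) = 16.2788
d((-2, 18), (-15, 1)) = 21.4009
d((-2, 18), (4, -4)) = 22.8035
d((14, 15), (-15, 1)) = 32.2025
d((14, 15), (4, -4)) = 21.4709
d((-15, 1), (4, -4)) = 19.6469

Closest pair: (17, 6) and (14, 15) with distance 9.4868

The closest pair is (17, 6) and (14, 15) with Euclidean distance 9.4868. For 6 points, brute-force pairwise comparison is shown above. For large n, the divide-and-conquer algorithm (sort by x, recurse on halves, check the dividing strip) achieves O(n log n).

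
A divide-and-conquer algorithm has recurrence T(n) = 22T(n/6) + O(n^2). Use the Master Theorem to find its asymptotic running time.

Master Theorem for T(n) = 22T(n/6) + O(n^2):

a = 22, b = 6, c = 2
log_b(a) = log_6(22) = 1.7251

Case 3: c = 2 > log_6(22) = 1.7251
T(n) = O(n^2) = O(n^2)

For T(n) = 22T(n/6) + O(n^2): log_6(22) = 1.7251. This is Case 3 of the Master Theorem (c > log_b(a), work dominated by root), giving O(n^2).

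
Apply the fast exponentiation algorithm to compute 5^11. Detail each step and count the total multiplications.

Computing 5^11 by squaring (build up from 5^1; each line after the first costs one multiplication):

5^1 = 5
5^2 = (5^1)^2 = 5^2 = 25
5^4 = (5^2)^2 = 25^2 = 625
5^5 = 5 * 5^4 = 5 * 625 = 3125
5^10 = (5^5)^2 = 3125^2 = 9765625
5^11 = 5 * 5^10 = 5 * 9765625 = 48828125

Result: 48828125
Multiplications needed: 5 (5 lines after 5^1)

5^11 = 48828125. Using exponentiation by squaring, this requires 5 multiplications. The key idea: if the exponent is even, square the half-power; if odd, multiply by the base once.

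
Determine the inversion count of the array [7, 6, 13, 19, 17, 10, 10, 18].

Finding inversions in [7, 6, 13, 19, 17, 10, 10, 18]:

(0, 1): arr[0]=7 > arr[1]=6
(2, 5): arr[2]=13 > arr[5]=10
(2, 6): arr[2]=13 > arr[6]=10
(3, 4): arr[3]=19 > arr[4]=17
(3, 5): arr[3]=19 > arr[5]=10
(3, 6): arr[3]=19 > arr[6]=10
(3, 7): arr[3]=19 > arr[7]=18
(4, 5): arr[4]=17 > arr[5]=10
(4, 6): arr[4]=17 > arr[6]=10

Total inversions: 9

The array has 9 inversion(s): (0,1), (2,5), (2,6), (3,4), (3,5), (3,6), (3,7), (4,5), (4,6). Each pair (i,j) satisfies i < j and arr[i] > arr[j].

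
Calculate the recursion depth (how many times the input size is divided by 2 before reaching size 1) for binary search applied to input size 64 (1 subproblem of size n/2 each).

For divide and conquer with division factor 2:

Problem sizes at each level:
Level 0: 64
Level 1: 32
Level 2: 16
Level 3: 8
Level 4: 4
Level 5: 2
Level 6: 1

The root is level 0 and the size-1 base case is level 6 (the tree spans levels 0 through 6, i.e. 7 levels counting the root), so the depth is the number of divisions: log_2(64) = 6

The recursion tree depth is log_2(64) = 6. At each level, the problem size is divided by 2, so it takes 6 divisions to reduce to a base case of size 1. The algorithm makes 1 recursive call at each level.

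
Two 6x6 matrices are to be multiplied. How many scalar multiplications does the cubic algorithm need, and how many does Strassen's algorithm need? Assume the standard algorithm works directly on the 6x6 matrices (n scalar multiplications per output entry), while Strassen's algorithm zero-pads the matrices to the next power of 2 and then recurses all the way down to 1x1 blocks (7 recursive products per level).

Matrix multiplication for 6x6 matrices:

Strassen's algorithm requires power-of-2 dimensions. Pad 6x6 to 8x8 (next power of 2).

Standard algorithm: 6^3 = 216 multiplications
Strassen's algorithm: 7^(log2(8)) = 7^3 = 343 multiplications
Difference: 216 - 343 = -127 (Strassen uses MORE here due to padding overhead — for small or just-over-power-of-2 n, padding can outweigh the per-level savings)

Standard: 216 multiplications (6^3). Strassen: 343 multiplications (7^3, after padding to 8x8). Strassen reduces 8 recursive multiplications to 7 at each level.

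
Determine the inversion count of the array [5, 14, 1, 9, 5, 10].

Finding inversions in [5, 14, 1, 9, 5, 10]:

(0, 2): arr[0]=5 > arr[2]=1
(1, 2): arr[1]=14 > arr[2]=1
(1, 3): arr[1]=14 > arr[3]=9
(1, 4): arr[1]=14 > arr[4]=5
(1, 5): arr[1]=14 > arr[5]=10
(3, 4): arr[3]=9 > arr[4]=5

Total inversions: 6

The array has 6 inversion(s): (0,2), (1,2), (1,3), (1,4), (1,5), (3,4). Each pair (i,j) satisfies i < j and arr[i] > arr[j].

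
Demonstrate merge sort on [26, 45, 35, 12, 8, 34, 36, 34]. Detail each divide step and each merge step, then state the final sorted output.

Merge sort trace:

Split: [26, 45, 35, 12, 8, 34, 36, 34] -> [26, 45, 35, 12] and [8, 34, 36, 34]
  Split: [26, 45, 35, 12] -> [26, 45] and [35, 12]
    Split: [26, 45] -> [26] and [45]
    Merge: [26] + [45] -> [26, 45]
    Split: [35, 12] -> [35] and [12]
    Merge: [35] + [12] -> [12, 35]
  Merge: [26, 45] + [12, 35] -> [12, 26, 35, 45]
  Split: [8, 34, 36, 34] -> [8, 34] and [36, 34]
    Split: [8, 34] -> [8] and [34]
    Merge: [8] + [34] -> [8, 34]
    Split: [36, 34] -> [36] and [34]
    Merge: [36] + [34] -> [34, 36]
  Merge: [8, 34] + [34, 36] -> [8, 34, 34, 36]
Merge: [12, 26, 35, 45] + [8, 34, 34, 36] -> [8, 12, 26, 34, 34, 35, 36, 45]

Final sorted array: [8, 12, 26, 34, 34, 35, 36, 45]

The merge sort proceeds by recursively splitting the array and merging sorted halves.
After all merges, the sorted array is [8, 12, 26, 34, 34, 35, 36, 45].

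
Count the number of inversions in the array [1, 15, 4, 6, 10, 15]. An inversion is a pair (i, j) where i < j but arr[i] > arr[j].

Finding inversions in [1, 15, 4, 6, 10, 15]:

(1, 2): arr[1]=15 > arr[2]=4
(1, 3): arr[1]=15 > arr[3]=6
(1, 4): arr[1]=15 > arr[4]=10

Total inversions: 3

The array has 3 inversion(s): (1,2), (1,3), (1,4). Each pair (i,j) satisfies i < j and arr[i] > arr[j].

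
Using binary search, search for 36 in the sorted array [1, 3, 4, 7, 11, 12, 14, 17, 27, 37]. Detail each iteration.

Binary search for 36 in [1, 3, 4, 7, 11, 12, 14, 17, 27, 37]:

lo=0, hi=9, mid=4, arr[mid]=11 -> 11 < 36, search right half
lo=5, hi=9, mid=7, arr[mid]=17 -> 17 < 36, search right half
lo=8, hi=9, mid=8, arr[mid]=27 -> 27 < 36, search right half
lo=9, hi=9, mid=9, arr[mid]=37 -> 37 > 36, search left half
lo=9 > hi=8, target 36 not found

Binary search determines that 36 is not in the array after 4 comparisons. The search space was exhausted without finding the target.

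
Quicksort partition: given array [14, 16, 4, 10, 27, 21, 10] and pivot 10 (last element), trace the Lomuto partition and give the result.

Lomuto partition with pivot = 10:

Initial array: [14, 16, 4, 10, 27, 21, 10]

arr[0]=14 > 10: no swap
arr[1]=16 > 10: no swap
arr[2]=4 <= 10: swap with position 0, array becomes [4, 16, 14, 10, 27, 21, 10]
arr[3]=10 <= 10: swap with position 1, array becomes [4, 10, 14, 16, 27, 21, 10]
arr[4]=27 > 10: no swap
arr[5]=21 > 10: no swap

Place pivot at position 2: [4, 10, 10, 16, 27, 21, 14]
Pivot position: 2

After partitioning with pivot 10, the array becomes [4, 10, 10, 16, 27, 21, 14]. The pivot is placed at index 2. All elements to the left of the pivot are <= 10, and all elements to the right are > 10.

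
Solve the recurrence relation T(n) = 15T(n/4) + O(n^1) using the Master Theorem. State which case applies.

Master Theorem for T(n) = 15T(n/4) + O(n^1):

a = 15, b = 4, c = 1
log_b(a) = log_4(15) = 1.9534

Case 1: c = 1 < log_4(15) = 1.9534
T(n) = O(n^(log_4 15))

For T(n) = 15T(n/4) + O(n^1): log_4(15) = 1.9534. This is Case 1 of the Master Theorem (c < log_b(a), work dominated by leaves), giving O(n^(log_4 15)).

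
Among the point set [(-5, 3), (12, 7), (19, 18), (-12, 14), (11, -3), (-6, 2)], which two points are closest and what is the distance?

Computing all pairwise distances among 6 points:

d((-5, 3), (12, 7)) = 17.4642
d((-5, 3), (19, 18)) = 28.3019
d((-5, 3), (-12, 14)) = 13.0384
d((-5, 3), (11, -3)) = 17.088
d((-5, 3), (-6, 2)) = 1.4142 <-- minimum
d((12, 7), (19, 18)) = 13.0384
d((12, 7), (-12, 14)) = 25.0
d((12, 7), (11, -3)) = 10.0499
d((12, 7), (-6, 2)) = 18.6815
d((19, 18), (-12, 14)) = 31.257
d((19, 18), (11, -3)) = 22.4722
d((19, 18), (-6, 2)) = 29.6816
d((-12, 14), (11, -3)) = 28.6007
d((-12, 14), (-6, 2)) = 13.4164
d((11, -3), (-6, 2)) = 17.72

Closest pair: (-5, 3) and (-6, 2) with distance 1.4142

The closest pair is (-5, 3) and (-6, 2) with Euclidean distance 1.4142. For 6 points, brute-force pairwise comparison is shown above. For large n, the divide-and-conquer algorithm (sort by x, recurse on halves, check the dividing strip) achieves O(n log n).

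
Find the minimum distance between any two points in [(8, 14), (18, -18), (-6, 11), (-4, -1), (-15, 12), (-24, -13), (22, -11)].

Computing all pairwise distances among 7 points:

d((8, 14), (18, -18)) = 33.5261
d((8, 14), (-6, 11)) = 14.3178
d((8, 14), (-4, -1)) = 19.2094
d((8, 14), (-15, 12)) = 23.0868
d((8, 14), (-24, -13)) = 41.8688
d((8, 14), (22, -11)) = 28.6531
d((18, -18), (-6, 11)) = 37.6431
d((18, -18), (-4, -1)) = 27.8029
d((18, -18), (-15, 12)) = 44.5982
d((18, -18), (-24, -13)) = 42.2966
d((18, -18), (22, -11)) = 8.0623 <-- minimum
d((-6, 11), (-4, -1)) = 12.1655
d((-6, 11), (-15, 12)) = 9.0554
d((-6, 11), (-24, -13)) = 30.0
d((-6, 11), (22, -11)) = 35.609
d((-4, -1), (-15, 12)) = 17.0294
d((-4, -1), (-24, -13)) = 23.3238
d((-4, -1), (22, -11)) = 27.8568
d((-15, 12), (-24, -13)) = 26.5707
d((-15, 12), (22, -11)) = 43.566
d((-24, -13), (22, -11)) = 46.0435

Closest pair: (18, -18) and (22, -11) with distance 8.0623

The closest pair is (18, -18) and (22, -11) with Euclidean distance 8.0623. For 7 points, brute-force pairwise comparison is shown above. For large n, the divide-and-conquer algorithm (sort by x, recurse on halves, check the dividing strip) achieves O(n log n).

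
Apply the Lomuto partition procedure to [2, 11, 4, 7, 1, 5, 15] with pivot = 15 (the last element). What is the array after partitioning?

Lomuto partition with pivot = 15:

Initial array: [2, 11, 4, 7, 1, 5, 15]

arr[0]=2 <= 15: swap with position 0, array becomes [2, 11, 4, 7, 1, 5, 15]
arr[1]=11 <= 15: swap with position 1, array becomes [2, 11, 4, 7, 1, 5, 15]
arr[2]=4 <= 15: swap with position 2, array becomes [2, 11, 4, 7, 1, 5, 15]
arr[3]=7 <= 15: swap with position 3, array becomes [2, 11, 4, 7, 1, 5, 15]
arr[4]=1 <= 15: swap with position 4, array becomes [2, 11, 4, 7, 1, 5, 15]
arr[5]=5 <= 15: swap with position 5, array becomes [2, 11, 4, 7, 1, 5, 15]

Place pivot at position 6: [2, 11, 4, 7, 1, 5, 15]
Pivot position: 6

After partitioning with pivot 15, the array becomes [2, 11, 4, 7, 1, 5, 15]. The pivot is placed at index 6. All elements to the left of the pivot are <= 15, and all elements to the right are > 15.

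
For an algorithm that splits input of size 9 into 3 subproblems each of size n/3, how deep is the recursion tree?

For divide and conquer with division factor 3:

Problem sizes at each level:
Level 0: 9
Level 1: 3
Level 2: 1

The root is level 0 and the size-1 base case is level 2 (the tree spans levels 0 through 2, i.e. 3 levels counting the root), so the depth is the number of divisions: log_3(9) = 2

The recursion tree depth is log_3(9) = 2. At each level, the problem size is divided by 3, so it takes 2 divisions to reduce to a base case of size 1. The algorithm makes 3 recursive calls at each level.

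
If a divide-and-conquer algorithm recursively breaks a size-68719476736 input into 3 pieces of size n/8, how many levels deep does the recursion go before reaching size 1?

For divide and conquer with division factor 8:

Problem sizes at each level:
Level 0: 68719476736
Level 1: 8589934592
Level 2: 1073741824
Level 3: 134217728
Level 4: 16777216
Level 5: 2097152
Level 6: 262144
Level 7: 32768
Level 8: 4096
Level 9: 512
Level 10: 64
Level 11: 8
Level 12: 1

The root is level 0 and the size-1 base case is level 12 (the tree spans levels 0 through 12, i.e. 13 levels counting the root), so the depth is the number of divisions: log_8(68719476736) = 12

The recursion tree depth is log_8(68719476736) = 12. At each level, the problem size is divided by 8, so it takes 12 divisions to reduce to a base case of size 1. The algorithm makes 3 recursive calls at each level.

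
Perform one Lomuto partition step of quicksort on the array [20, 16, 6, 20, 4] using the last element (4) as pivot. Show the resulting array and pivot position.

Lomuto partition with pivot = 4:

Initial array: [20, 16, 6, 20, 4]

arr[0]=20 > 4: no swap
arr[1]=16 > 4: no swap
arr[2]=6 > 4: no swap
arr[3]=20 > 4: no swap

Place pivot at position 0: [4, 16, 6, 20, 20]
Pivot position: 0

After partitioning with pivot 4, the array becomes [4, 16, 6, 20, 20]. The pivot is placed at index 0. All elements to the left of the pivot are <= 4, and all elements to the right are > 4.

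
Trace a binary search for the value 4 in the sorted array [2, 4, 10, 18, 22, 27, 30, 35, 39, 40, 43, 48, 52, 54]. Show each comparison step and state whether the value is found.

Binary search for 4 in [2, 4, 10, 18, 22, 27, 30, 35, 39, 40, 43, 48, 52, 54]:

lo=0, hi=13, mid=6, arr[mid]=30 -> 30 > 4, search left half
lo=0, hi=5, mid=2, arr[mid]=10 -> 10 > 4, search left half
lo=0, hi=1, mid=0, arr[mid]=2 -> 2 < 4, search right half
lo=1, hi=1, mid=1, arr[mid]=4 -> Found target at index 1!

Binary search finds 4 at index 1 after 4 comparisons. The search repeatedly halves the search space by comparing with the middle element.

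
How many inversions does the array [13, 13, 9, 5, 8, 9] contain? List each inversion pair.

Finding inversions in [13, 13, 9, 5, 8, 9]:

(0, 2): arr[0]=13 > arr[2]=9
(0, 3): arr[0]=13 > arr[3]=5
(0, 4): arr[0]=13 > arr[4]=8
(0, 5): arr[0]=13 > arr[5]=9
(1, 2): arr[1]=13 > arr[2]=9
(1, 3): arr[1]=13 > arr[3]=5
(1, 4): arr[1]=13 > arr[4]=8
(1, 5): arr[1]=13 > arr[5]=9
(2, 3): arr[2]=9 > arr[3]=5
(2, 4): arr[2]=9 > arr[4]=8

Total inversions: 10

The array has 10 inversion(s): (0,2), (0,3), (0,4), (0,5), (1,2), (1,3), (1,4), (1,5), (2,3), (2,4). Each pair (i,j) satisfies i < j and arr[i] > arr[j].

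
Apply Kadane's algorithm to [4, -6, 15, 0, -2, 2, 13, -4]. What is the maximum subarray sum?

Using Kadane's algorithm on [4, -6, 15, 0, -2, 2, 13, -4]:

Scanning through the array:
Position 1 (value -6): max_ending_here = -2, max_so_far = 4
Position 2 (value 15): max_ending_here = 15, max_so_far = 15
Position 3 (value 0): max_ending_here = 15, max_so_far = 15
Position 4 (value -2): max_ending_here = 13, max_so_far = 15
Position 5 (value 2): max_ending_here = 15, max_so_far = 15
Position 6 (value 13): max_ending_here = 28, max_so_far = 28
Position 7 (value -4): max_ending_here = 24, max_so_far = 28

Maximum subarray: [15, 0, -2, 2, 13]
Maximum sum: 28

The maximum subarray is [15, 0, -2, 2, 13] with sum 28. This subarray runs from index 2 to index 6.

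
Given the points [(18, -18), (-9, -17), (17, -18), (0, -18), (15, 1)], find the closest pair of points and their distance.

Computing all pairwise distances among 5 points:

d((18, -18), (-9, -17)) = 27.0185
d((18, -18), (17, -18)) = 1.0 <-- minimum
d((18, -18), (0, -18)) = 18.0
d((18, -18), (15, 1)) = 19.2354
d((-9, -17), (17, -18)) = 26.0192
d((-9, -17), (0, -18)) = 9.0554
d((-9, -17), (15, 1)) = 30.0
d((17, -18), (0, -18)) = 17.0
d((17, -18), (15, 1)) = 19.105
d((0, -18), (15, 1)) = 24.2074

Closest pair: (18, -18) and (17, -18) with distance 1.0

The closest pair is (18, -18) and (17, -18) with Euclidean distance 1.0. For 5 points, brute-force pairwise comparison is shown above. For large n, the divide-and-conquer algorithm (sort by x, recurse on halves, check the dividing strip) achieves O(n log n).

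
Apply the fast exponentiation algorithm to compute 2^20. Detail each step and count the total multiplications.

Computing 2^20 by squaring (build up from 2^1; each line after the first costs one multiplication):

2^1 = 2
2^2 = (2^1)^2 = 2^2 = 4
2^4 = (2^2)^2 = 4^2 = 16
2^5 = 2 * 2^4 = 2 * 16 = 32
2^10 = (2^5)^2 = 32^2 = 1024
2^20 = (2^10)^2 = 1024^2 = 1048576

Result: 1048576
Multiplications needed: 5 (5 lines after 2^1)

2^20 = 1048576. Using exponentiation by squaring, this requires 5 multiplications. The key idea: if the exponent is even, square the half-power; if odd, multiply by the base once.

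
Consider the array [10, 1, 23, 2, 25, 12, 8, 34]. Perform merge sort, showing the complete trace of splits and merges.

Merge sort trace:

Split: [10, 1, 23, 2, 25, 12, 8, 34] -> [10, 1, 23, 2] and [25, 12, 8, 34]
  Split: [10, 1, 23, 2] -> [10, 1] and [23, 2]
    Split: [10, 1] -> [10] and [1]
    Merge: [10] + [1] -> [1, 10]
    Split: [23, 2] -> [23] and [2]
    Merge: [23] + [2] -> [2, 23]
  Merge: [1, 10] + [2, 23] -> [1, 2, 10, 23]
  Split: [25, 12, 8, 34] -> [25, 12] and [8, 34]
    Split: [25, 12] -> [25] and [12]
    Merge: [25] + [12] -> [12, 25]
    Split: [8, 34] -> [8] and [34]
    Merge: [8] + [34] -> [8, 34]
  Merge: [12, 25] + [8, 34] -> [8, 12, 25, 34]
Merge: [1, 2, 10, 23] + [8, 12, 25, 34] -> [1, 2, 8, 10, 12, 23, 25, 34]

Final sorted array: [1, 2, 8, 10, 12, 23, 25, 34]

The merge sort proceeds by recursively splitting the array and merging sorted halves.
After all merges, the sorted array is [1, 2, 8, 10, 12, 23, 25, 34].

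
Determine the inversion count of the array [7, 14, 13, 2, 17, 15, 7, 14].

Finding inversions in [7, 14, 13, 2, 17, 15, 7, 14]:

(0, 3): arr[0]=7 > arr[3]=2
(1, 2): arr[1]=14 > arr[2]=13
(1, 3): arr[1]=14 > arr[3]=2
(1, 6): arr[1]=14 > arr[6]=7
(2, 3): arr[2]=13 > arr[3]=2
(2, 6): arr[2]=13 > arr[6]=7
(4, 5): arr[4]=17 > arr[5]=15
(4, 6): arr[4]=17 > arr[6]=7
(4, 7): arr[4]=17 > arr[7]=14
(5, 6): arr[5]=15 > arr[6]=7
(5, 7): arr[5]=15 > arr[7]=14

Total inversions: 11

The array has 11 inversion(s): (0,3), (1,2), (1,3), (1,6), (2,3), (2,6), (4,5), (4,6), (4,7), (5,6), (5,7). Each pair (i,j) satisfies i < j and arr[i] > arr[j].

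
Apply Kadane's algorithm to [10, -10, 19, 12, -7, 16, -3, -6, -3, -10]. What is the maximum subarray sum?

Using Kadane's algorithm on [10, -10, 19, 12, -7, 16, -3, -6, -3, -10]:

Scanning through the array:
Position 1 (value -10): max_ending_here = 0, max_so_far = 10
Position 2 (value 19): max_ending_here = 19, max_so_far = 19
Position 3 (value 12): max_ending_here = 31, max_so_far = 31
Position 4 (value -7): max_ending_here = 24, max_so_far = 31
Position 5 (value 16): max_ending_here = 40, max_so_far = 40
Position 6 (value -3): max_ending_here = 37, max_so_far = 40
Position 7 (value -6): max_ending_here = 31, max_so_far = 40
Position 8 (value -3): max_ending_here = 28, max_so_far = 40
Position 9 (value -10): max_ending_here = 18, max_so_far = 40

Maximum subarray: [10, -10, 19, 12, -7, 16]
Maximum sum: 40

The maximum subarray is [10, -10, 19, 12, -7, 16] with sum 40. This subarray runs from index 0 to index 5.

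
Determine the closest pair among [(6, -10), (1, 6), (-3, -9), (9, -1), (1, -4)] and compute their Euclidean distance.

Computing all pairwise distances among 5 points:

d((6, -10), (1, 6)) = 16.7631
d((6, -10), (-3, -9)) = 9.0554
d((6, -10), (9, -1)) = 9.4868
d((6, -10), (1, -4)) = 7.8102
d((1, 6), (-3, -9)) = 15.5242
d((1, 6), (9, -1)) = 10.6301
d((1, 6), (1, -4)) = 10.0
d((-3, -9), (9, -1)) = 14.4222
d((-3, -9), (1, -4)) = 6.4031 <-- minimum
d((9, -1), (1, -4)) = 8.544

Closest pair: (-3, -9) and (1, -4) with distance 6.4031

The closest pair is (-3, -9) and (1, -4) with Euclidean distance 6.4031. For 5 points, brute-force pairwise comparison is shown above. For large n, the divide-and-conquer algorithm (sort by x, recurse on halves, check the dividing strip) achieves O(n log n).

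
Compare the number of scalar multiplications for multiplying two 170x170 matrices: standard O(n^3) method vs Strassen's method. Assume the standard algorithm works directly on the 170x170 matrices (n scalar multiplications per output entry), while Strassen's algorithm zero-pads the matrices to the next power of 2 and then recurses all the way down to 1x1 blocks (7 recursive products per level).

Matrix multiplication for 170x170 matrices:

Strassen's algorithm requires power-of-2 dimensions. Pad 170x170 to 256x256 (next power of 2).

Standard algorithm: 170^3 = 4913000 multiplications
Strassen's algorithm: 7^(log2(256)) = 7^8 = 5764801 multiplications
Difference: 4913000 - 5764801 = -851801 (Strassen uses MORE here due to padding overhead — for small or just-over-power-of-2 n, padding can outweigh the per-level savings)

Standard: 4913000 multiplications (170^3). Strassen: 5764801 multiplications (7^8, after padding to 256x256). Strassen reduces 8 recursive multiplications to 7 at each level.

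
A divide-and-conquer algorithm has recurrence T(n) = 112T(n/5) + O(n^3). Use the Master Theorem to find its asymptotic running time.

Master Theorem for T(n) = 112T(n/5) + O(n^3):

a = 112, b = 5, c = 3
log_b(a) = log_5(112) = 2.9318

Case 3: c = 3 > log_5(112) = 2.9318
T(n) = O(n^3) = O(n^3)

For T(n) = 112T(n/5) + O(n^3): log_5(112) = 2.9318. This is Case 3 of the Master Theorem (c > log_b(a), work dominated by root), giving O(n^3).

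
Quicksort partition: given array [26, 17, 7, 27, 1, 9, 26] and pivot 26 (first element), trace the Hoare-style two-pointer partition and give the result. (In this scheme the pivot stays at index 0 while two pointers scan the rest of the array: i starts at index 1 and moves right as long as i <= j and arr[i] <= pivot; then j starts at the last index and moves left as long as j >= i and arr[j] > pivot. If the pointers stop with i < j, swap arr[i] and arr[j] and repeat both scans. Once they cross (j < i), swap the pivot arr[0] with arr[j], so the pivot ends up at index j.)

Hoare-style two-pointer partition with pivot = 26:

Initial array: [26, 17, 7, 27, 1, 9, 26]

Pointers start at i = 1, j = 6.
i stops at index 3 (arr[3]=27 > 26), j stops at index 6 (arr[6]=26 <= 26): swap arr[3] and arr[6], array becomes [26, 17, 7, 26, 1, 9, 27]
i ends at 6, j ends at 5: the pointers have crossed (j < i), so scanning stops.

Swap pivot arr[0] with arr[5] to place pivot at position 5: [9, 17, 7, 26, 1, 26, 27]
Pivot position: 5

After partitioning with pivot 26, the array becomes [9, 17, 7, 26, 1, 26, 27]. The pivot is placed at index 5. All elements to the left of the pivot are <= 26, and all elements to the right are > 26.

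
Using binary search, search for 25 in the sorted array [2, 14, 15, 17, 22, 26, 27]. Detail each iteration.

Binary search for 25 in [2, 14, 15, 17, 22, 26, 27]:

lo=0, hi=6, mid=3, arr[mid]=17 -> 17 < 25, search right half
lo=4, hi=6, mid=5, arr[mid]=26 -> 26 > 25, search left half
lo=4, hi=4, mid=4, arr[mid]=22 -> 22 < 25, search right half
lo=5 > hi=4, target 25 not found

Binary search determines that 25 is not in the array after 3 comparisons. The search space was exhausted without finding the target.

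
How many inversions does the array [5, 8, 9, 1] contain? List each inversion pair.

Finding inversions in [5, 8, 9, 1]:

(0, 3): arr[0]=5 > arr[3]=1
(1, 3): arr[1]=8 > arr[3]=1
(2, 3): arr[2]=9 > arr[3]=1

Total inversions: 3

The array has 3 inversion(s): (0,3), (1,3), (2,3). Each pair (i,j) satisfies i < j and arr[i] > arr[j].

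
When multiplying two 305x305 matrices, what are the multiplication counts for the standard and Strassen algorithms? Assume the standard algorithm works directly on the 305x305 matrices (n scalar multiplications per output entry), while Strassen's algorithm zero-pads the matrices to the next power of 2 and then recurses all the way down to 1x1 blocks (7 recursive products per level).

Matrix multiplication for 305x305 matrices:

Strassen's algorithm requires power-of-2 dimensions. Pad 305x305 to 512x512 (next power of 2).

Standard algorithm: 305^3 = 28372625 multiplications
Strassen's algorithm: 7^(log2(512)) = 7^9 = 40353607 multiplications
Difference: 28372625 - 40353607 = -11980982 (Strassen uses MORE here due to padding overhead — for small or just-over-power-of-2 n, padding can outweigh the per-level savings)

Standard: 28372625 multiplications (305^3). Strassen: 40353607 multiplications (7^9, after padding to 512x512). Strassen reduces 8 recursive multiplications to 7 at each level.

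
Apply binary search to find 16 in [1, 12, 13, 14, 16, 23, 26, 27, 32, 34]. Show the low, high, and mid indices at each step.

Binary search for 16 in [1, 12, 13, 14, 16, 23, 26, 27, 32, 34]:

lo=0, hi=9, mid=4, arr[mid]=16 -> Found target at index 4!

Binary search finds 16 at index 4 after 1 comparisons. The search repeatedly halves the search space by comparing with the middle element.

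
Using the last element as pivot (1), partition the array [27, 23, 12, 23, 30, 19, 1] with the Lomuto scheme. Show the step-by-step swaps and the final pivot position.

Lomuto partition with pivot = 1:

Initial array: [27, 23, 12, 23, 30, 19, 1]

arr[0]=27 > 1: no swap
arr[1]=23 > 1: no swap
arr[2]=12 > 1: no swap
arr[3]=23 > 1: no swap
arr[4]=30 > 1: no swap
arr[5]=19 > 1: no swap

Place pivot at position 0: [1, 23, 12, 23, 30, 19, 27]
Pivot position: 0

After partitioning with pivot 1, the array becomes [1, 23, 12, 23, 30, 19, 27]. The pivot is placed at index 0. All elements to the left of the pivot are <= 1, and all elements to the right are > 1.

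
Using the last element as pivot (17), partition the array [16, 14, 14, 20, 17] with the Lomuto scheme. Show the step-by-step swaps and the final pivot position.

Lomuto partition with pivot = 17:

Initial array: [16, 14, 14, 20, 17]

arr[0]=16 <= 17: swap with position 0, array becomes [16, 14, 14, 20, 17]
arr[1]=14 <= 17: swap with position 1, array becomes [16, 14, 14, 20, 17]
arr[2]=14 <= 17: swap with position 2, array becomes [16, 14, 14, 20, 17]
arr[3]=20 > 17: no swap

Place pivot at position 3: [16, 14, 14, 17, 20]
Pivot position: 3

After partitioning with pivot 17, the array becomes [16, 14, 14, 17, 20]. The pivot is placed at index 3. All elements to the left of the pivot are <= 17, and all elements to the right are > 17.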